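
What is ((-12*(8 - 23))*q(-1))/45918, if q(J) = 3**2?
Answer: 90/2551 ≈ 0.035280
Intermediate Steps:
q(J) = 9
((-12*(8 - 23))*q(-1))/45918 = (-12*(8 - 23)*9)/45918 = (-12*(-15)*9)*(1/45918) = (180*9)*(1/45918) = 1620*(1/45918) = 90/2551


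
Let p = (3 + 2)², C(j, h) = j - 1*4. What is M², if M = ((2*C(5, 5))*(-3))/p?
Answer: 36/625 ≈ 0.057600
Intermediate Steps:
C(j, h) = -4 + j (C(j, h) = j - 4 = -4 + j)
p = 25 (p = 5² = 25)
M = -6/25 (M = ((2*(-4 + 5))*(-3))/25 = ((2*1)*(-3))*(1/25) = (2*(-3))*(1/25) = -6*1/25 = -6/25 ≈ -0.24000)
M² = (-6/25)² = 36/625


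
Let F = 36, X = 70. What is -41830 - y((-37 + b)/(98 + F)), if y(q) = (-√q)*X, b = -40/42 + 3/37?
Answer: -41830 + 10*I*√765944067/7437 ≈ -41830.0 + 37.214*I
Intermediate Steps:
b = -677/777 (b = -40*1/42 + 3*(1/37) = -20/21 + 3/37 = -677/777 ≈ -0.87130)
y(q) = -70*√q (y(q) = -√q*70 = -70*√q)
-41830 - y((-37 + b)/(98 + F)) = -41830 - (-70)*√((-37 - 677/777)/(98 + 36)) = -41830 - (-70)*√(-29426/777/134) = -41830 - (-70)*√(-29426/777*1/134) = -41830 - (-70)*√(-14713/52059) = -41830 - (-70)*I*√765944067/52059 = -41830 - (-10)*I*√765944067/7437 = -41830 + 10*I*√765944067/7437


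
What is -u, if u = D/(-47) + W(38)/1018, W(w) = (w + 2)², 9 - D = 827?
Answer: -453962/23923 ≈ -18.976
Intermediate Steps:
D = -818 (D = 9 - 1*827 = 9 - 827 = -818)
W(w) = (2 + w)²
u = 453962/23923 (u = -818/(-47) + (2 + 38)²/1018 = -818*(-1/47) + 40²*(1/1018) = 818/47 + 1600*(1/1018) = 818/47 + 800/509 = 453962/23923 ≈ 18.976)
-u = -1*453962/23923 = -453962/23923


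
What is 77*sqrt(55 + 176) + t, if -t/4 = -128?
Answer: 512 + 77*sqrt(231) ≈ 1682.3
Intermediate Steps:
t = 512 (t = -4*(-128) = 512)
77*sqrt(55 + 176) + t = 77*sqrt(55 + 176) + 512 = 77*sqrt(231) + 512 = 512 + 77*sqrt(231)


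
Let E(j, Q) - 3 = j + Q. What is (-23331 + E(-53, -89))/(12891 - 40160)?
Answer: 23470/27269 ≈ 0.86068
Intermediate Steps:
E(j, Q) = 3 + Q + j (E(j, Q) = 3 + (j + Q) = 3 + (Q + j) = 3 + Q + j)
(-23331 + E(-53, -89))/(12891 - 40160) = (-23331 + (3 - 89 - 53))/(12891 - 40160) = (-23331 - 139)/(-27269) = -23470*(-1/27269) = 23470/27269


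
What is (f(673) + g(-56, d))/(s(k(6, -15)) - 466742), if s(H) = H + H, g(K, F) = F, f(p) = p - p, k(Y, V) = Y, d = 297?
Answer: -27/42430 ≈ -0.00063634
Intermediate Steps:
f(p) = 0
s(H) = 2*H
(f(673) + g(-56, d))/(s(k(6, -15)) - 466742) = (0 + 297)/(2*6 - 466742) = 297/(12 - 466742) = 297/(-466730) = 297*(-1/466730) = -27/42430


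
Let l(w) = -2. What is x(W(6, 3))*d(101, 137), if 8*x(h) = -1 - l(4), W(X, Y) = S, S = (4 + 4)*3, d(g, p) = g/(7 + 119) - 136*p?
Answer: -2347531/1008 ≈ -2328.9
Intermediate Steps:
d(g, p) = -136*p + g/126 (d(g, p) = g/126 - 136*p = -136*p + g/126)
S = 24 (S = 8*3 = 24)
W(X, Y) = 24
x(h) = ⅛ (x(h) = (-1 - 1*(-2))/8 = (-1 + 2)/8 = (⅛)*1 = ⅛)
x(W(6, 3))*d(101, 137) = (-136*137 + (1/126)*101)/8 = (-18632 + 101/126)/8 = (⅛)*(-2347531/126) = -2347531/1008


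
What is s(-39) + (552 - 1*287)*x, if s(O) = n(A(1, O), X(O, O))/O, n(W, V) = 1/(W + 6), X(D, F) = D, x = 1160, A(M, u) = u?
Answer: 395623801/1287 ≈ 3.0740e+5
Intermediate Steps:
n(W, V) = 1/(6 + W)
s(O) = 1/(O*(6 + O)) (s(O) = 1/((6 + O)*O) = 1/(O*(6 + O)))
s(-39) + (552 - 1*287)*x = 1/((-39)*(6 - 39)) + (552 - 1*287)*1160 = -1/39/(-33) + (552 - 287)*1160 = -1/39*(-1/33) + 265*1160 = 1/1287 + 307400 = 395623801/1287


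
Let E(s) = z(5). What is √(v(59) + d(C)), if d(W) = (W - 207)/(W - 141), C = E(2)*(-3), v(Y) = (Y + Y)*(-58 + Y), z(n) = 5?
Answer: 3*√8970/26 ≈ 10.928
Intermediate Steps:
E(s) = 5
v(Y) = 2*Y*(-58 + Y) (v(Y) = (2*Y)*(-58 + Y) = 2*Y*(-58 + Y))
C = -15 (C = 5*(-3) = -15)
d(W) = (-207 + W)/(-141 + W)
√(v(59) + d(C)) = √(2*59*(-58 + 59) + (-207 - 15)/(-141 - 15)) = √(2*59*1 - 222/(-156)) = √(118 - 1/156*(-222)) = √(118 + 37/26) = √(3105/26) = 3*√8970/26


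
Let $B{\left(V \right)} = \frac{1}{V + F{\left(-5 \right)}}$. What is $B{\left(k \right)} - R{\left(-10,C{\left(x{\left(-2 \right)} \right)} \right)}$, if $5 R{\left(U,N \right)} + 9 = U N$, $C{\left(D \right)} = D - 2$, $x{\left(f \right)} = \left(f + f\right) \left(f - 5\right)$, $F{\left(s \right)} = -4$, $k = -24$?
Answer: $\frac{7527}{140} \approx 53.764$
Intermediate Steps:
$x{\left(f \right)} = 2 f \left(-5 + f\right)$
$B{\left(V \right)} = \frac{1}{-4 + V}$ ($B{\left(V \right)} = \frac{1}{V - 4} = \frac{1}{-4 + V}$)
$C{\left(D \right)} = -2 + D$
$R{\left(U,N \right)} = - \frac{9}{5} + \frac{N U}{5}$ ($R{\left(U,N \right)} = - \frac{9}{5} + \frac{U N}{5} = - \frac{9}{5} + \frac{N U}{5}$)
$B{\left(k \right)} - R{\left(-10,C{\left(x{\left(-2 \right)} \right)} \right)} = \frac{1}{-4 - 24} - \left(- \frac{9}{5} + \frac{1}{5} \left(-2 + 2 \left(-2\right) \left(-5 - 2\right)\right) \left(-10\right)\right) = \frac{1}{-28} - \left(- \frac{9}{5} + \frac{1}{5} \left(-2 + 2 \left(-2\right) \left(-7\right)\right) \left(-10\right)\right) = - \frac{1}{28} - \left(- \frac{9}{5} + \frac{1}{5} \left(-2 + 28\right) \left(-10\right)\right) = - \frac{1}{28} - \left(- \frac{9}{5} + \frac{1}{5} \cdot 26 \left(-10\right)\right) = - \frac{1}{28} - \left(- \frac{9}{5} - 52\right) = - \frac{1}{28} - - \frac{269}{5} = - \frac{1}{28} + \frac{269}{5} = \frac{7527}{140}$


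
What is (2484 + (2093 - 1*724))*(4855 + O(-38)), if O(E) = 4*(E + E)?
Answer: 17535003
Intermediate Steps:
O(E) = 8*E (O(E) = 4*(2*E) = 8*E)
(2484 + (2093 - 1*724))*(4855 + O(-38)) = (2484 + (2093 - 1*724))*(4855 + 8*(-38)) = (2484 + (2093 - 724))*(4855 - 304) = (2484 + 1369)*4551 = 3853*4551 = 17535003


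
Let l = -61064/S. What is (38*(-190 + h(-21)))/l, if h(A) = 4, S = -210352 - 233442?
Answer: -392091999/7633 ≈ -51368.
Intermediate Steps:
S = -443794
l = 30532/221897 (l = -61064/(-443794) = -61064*(-1/443794) = 30532/221897 ≈ 0.13760)
(38*(-190 + h(-21)))/l = (38*(-190 + 4))/(30532/221897) = (38*(-186))*(221897/30532) = -7068*221897/30532 = -392091999/7633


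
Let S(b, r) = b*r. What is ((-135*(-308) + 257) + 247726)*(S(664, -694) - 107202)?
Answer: -164476996134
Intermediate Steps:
((-135*(-308) + 257) + 247726)*(S(664, -694) - 107202) = ((-135*(-308) + 257) + 247726)*(664*(-694) - 107202) = ((41580 + 257) + 247726)*(-460816 - 107202) = (41837 + 247726)*(-568018) = 289563*(-568018) = -164476996134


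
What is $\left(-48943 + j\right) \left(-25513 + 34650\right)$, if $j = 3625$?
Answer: $-414070566$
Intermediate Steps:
$\left(-48943 + j\right) \left(-25513 + 34650\right) = \left(-48943 + 3625\right) \left(-25513 + 34650\right) = \left(-45318\right) 9137 = -414070566$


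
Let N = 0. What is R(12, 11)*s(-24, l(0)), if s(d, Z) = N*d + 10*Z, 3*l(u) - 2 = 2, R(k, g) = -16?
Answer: -640/3 ≈ -213.33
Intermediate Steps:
l(u) = 4/3 (l(u) = ⅔ + (⅓)*2 = ⅔ + ⅔ = 4/3)
s(d, Z) = 10*Z (s(d, Z) = 0*d + 10*Z = 0 + 10*Z = 10*Z)
R(12, 11)*s(-24, l(0)) = -160*4/3 = -16*40/3 = -640/3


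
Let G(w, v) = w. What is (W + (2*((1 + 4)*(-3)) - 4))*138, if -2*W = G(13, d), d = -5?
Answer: -5589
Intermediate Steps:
W = -13/2 (W = -½*13 = -13/2 ≈ -6.5000)
(W + (2*((1 + 4)*(-3)) - 4))*138 = (-13/2 + (2*((1 + 4)*(-3)) - 4))*138 = (-13/2 + (2*(5*(-3)) - 4))*138 = (-13/2 + (2*(-15) - 4))*138 = (-13/2 + (-30 - 4))*138 = (-13/2 - 34)*138 = -81/2*138 = -5589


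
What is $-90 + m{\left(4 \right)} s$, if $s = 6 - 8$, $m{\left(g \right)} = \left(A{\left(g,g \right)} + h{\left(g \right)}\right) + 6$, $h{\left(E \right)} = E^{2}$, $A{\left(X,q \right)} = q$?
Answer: $-142$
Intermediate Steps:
$m{\left(g \right)} = 6 + g + g^{2}$ ($m{\left(g \right)} = \left(g + g^{2}\right) + 6 = 6 + g + g^{2}$)
$s = -2$ ($s = 6 - 8 = -2$)
$-90 + m{\left(4 \right)} s = -90 + \left(6 + 4 + 4^{2}\right) \left(-2\right) = -90 + \left(6 + 4 + 16\right) \left(-2\right) = -90 + 26 \left(-2\right) = -90 - 52 = -142$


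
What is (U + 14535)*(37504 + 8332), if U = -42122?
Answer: -1264477732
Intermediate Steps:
(U + 14535)*(37504 + 8332) = (-42122 + 14535)*(37504 + 8332) = -27587*45836 = -1264477732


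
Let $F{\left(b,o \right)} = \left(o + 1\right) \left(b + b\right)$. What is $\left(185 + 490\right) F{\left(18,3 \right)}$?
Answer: $97200$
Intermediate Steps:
$F{\left(b,o \right)} = 2 b \left(1 + o\right)$ ($F{\left(b,o \right)} = \left(1 + o\right) 2 b = 2 b \left(1 + o\right)$)
$\left(185 + 490\right) F{\left(18,3 \right)} = \left(185 + 490\right) 2 \cdot 18 \left(1 + 3\right) = 675 \cdot 2 \cdot 18 \cdot 4 = 675 \cdot 144 = 97200$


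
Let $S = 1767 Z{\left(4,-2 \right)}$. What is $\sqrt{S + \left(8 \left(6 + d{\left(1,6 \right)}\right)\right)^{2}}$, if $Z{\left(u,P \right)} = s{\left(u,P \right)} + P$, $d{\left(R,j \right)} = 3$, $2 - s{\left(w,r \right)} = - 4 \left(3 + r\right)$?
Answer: $2 \sqrt{3063} \approx 110.69$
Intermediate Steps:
$s{\left(w,r \right)} = 14 + 4 r$ ($s{\left(w,r \right)} = 2 - - 4 \left(3 + r\right) = 2 - \left(-12 - 4 r\right) = 2 + \left(12 + 4 r\right) = 14 + 4 r$)
$Z{\left(u,P \right)} = 14 + 5 P$ ($Z{\left(u,P \right)} = \left(14 + 4 P\right) + P = 14 + 5 P$)
$S = 7068$ ($S = 1767 \left(14 + 5 \left(-2\right)\right) = 1767 \left(14 - 10\right) = 1767 \cdot 4 = 7068$)
$\sqrt{S + \left(8 \left(6 + d{\left(1,6 \right)}\right)\right)^{2}} = \sqrt{7068 + \left(8 \left(6 + 3\right)\right)^{2}} = \sqrt{7068 + \left(8 \cdot 9\right)^{2}} = \sqrt{7068 + 72^{2}} = \sqrt{7068 + 5184} = \sqrt{12252} = 2 \sqrt{3063}$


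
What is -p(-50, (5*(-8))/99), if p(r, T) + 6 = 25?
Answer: -19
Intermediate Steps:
p(r, T) = 19 (p(r, T) = -6 + 25 = 19)
-p(-50, (5*(-8))/99) = -1*19 = -19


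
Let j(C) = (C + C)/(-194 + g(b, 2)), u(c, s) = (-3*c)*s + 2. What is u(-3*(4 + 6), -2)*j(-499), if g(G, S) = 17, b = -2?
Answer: -177644/177 ≈ -1003.6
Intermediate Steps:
u(c, s) = 2 - 3*c*s (u(c, s) = -3*c*s + 2 = 2 - 3*c*s)
j(C) = -2*C/177 (j(C) = (C + C)/(-194 + 17) = (2*C)/(-177) = (2*C)*(-1/177) = -2*C/177)
u(-3*(4 + 6), -2)*j(-499) = (2 - 3*(-3*(4 + 6))*(-2))*(-2/177*(-499)) = (2 - 3*(-3*10)*(-2))*(998/177) = (2 - 3*(-30)*(-2))*(998/177) = (2 - 180)*(998/177) = -178*998/177 = -177644/177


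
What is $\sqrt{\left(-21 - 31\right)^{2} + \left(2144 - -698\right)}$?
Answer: $\sqrt{5546} \approx 74.471$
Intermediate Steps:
$\sqrt{\left(-21 - 31\right)^{2} + \left(2144 - -698\right)} = \sqrt{\left(-52\right)^{2} + \left(2144 + 698\right)} = \sqrt{2704 + 2842} = \sqrt{5546}$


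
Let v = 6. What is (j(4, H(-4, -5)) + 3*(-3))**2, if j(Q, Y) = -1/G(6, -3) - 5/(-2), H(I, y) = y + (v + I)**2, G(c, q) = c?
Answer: 400/9 ≈ 44.444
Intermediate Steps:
H(I, y) = y + (6 + I)**2
j(Q, Y) = 7/3 (j(Q, Y) = -1/6 - 5/(-2) = -1*1/6 - 5*(-1/2) = -1/6 + 5/2 = 7/3)
(j(4, H(-4, -5)) + 3*(-3))**2 = (7/3 + 3*(-3))**2 = (7/3 - 9)**2 = (-20/3)**2 = 400/9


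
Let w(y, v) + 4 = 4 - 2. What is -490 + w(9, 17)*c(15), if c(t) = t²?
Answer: -940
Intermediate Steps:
w(y, v) = -2 (w(y, v) = -4 + (4 - 2) = -4 + 2 = -2)
-490 + w(9, 17)*c(15) = -490 - 2*15² = -490 - 2*225 = -490 - 450 = -940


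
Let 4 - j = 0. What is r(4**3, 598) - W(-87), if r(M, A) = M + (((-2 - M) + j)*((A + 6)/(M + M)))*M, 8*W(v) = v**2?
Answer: -156849/8 ≈ -19606.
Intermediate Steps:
j = 4 (j = 4 - 1*0 = 4 + 0 = 4)
W(v) = v**2/8
r(M, A) = M + (2 - M)*(6 + A)/2 (r(M, A) = M + (((-2 - M) + 4)*((A + 6)/(M + M)))*M = M + ((2 - M)*((6 + A)/((2*M))))*M = M + ((2 - M)*((6 + A)*(1/(2*M))))*M = M + ((2 - M)*((6 + A)/(2*M)))*M = M + ((2 - M)*(6 + A)/(2*M))*M = M + (2 - M)*(6 + A)/2)
r(4**3, 598) - W(-87) = (6 + 598 - 2*4**3 - 1/2*598*4**3) - (-87)**2/8 = (6 + 598 - 2*64 - 1/2*598*64) - 7569/8 = (6 + 598 - 128 - 19136) - 1*7569/8 = -18660 - 7569/8 = -156849/8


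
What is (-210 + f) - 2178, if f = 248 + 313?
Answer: -1827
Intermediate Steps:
f = 561
(-210 + f) - 2178 = (-210 + 561) - 2178 = 351 - 2178 = -1827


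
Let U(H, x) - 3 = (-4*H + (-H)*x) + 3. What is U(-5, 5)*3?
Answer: 153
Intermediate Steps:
U(H, x) = 6 - 4*H - H*x (U(H, x) = 3 + ((-4*H + (-H)*x) + 3) = 3 + ((-4*H - H*x) + 3) = 3 + (3 - 4*H - H*x) = 6 - 4*H - H*x)
U(-5, 5)*3 = (6 - 4*(-5) - 1*(-5)*5)*3 = (6 + 20 + 25)*3 = 51*3 = 153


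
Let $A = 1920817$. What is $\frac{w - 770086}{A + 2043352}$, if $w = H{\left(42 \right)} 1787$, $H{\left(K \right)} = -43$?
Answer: $- \frac{846927}{3964169} \approx -0.21365$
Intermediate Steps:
$w = -76841$ ($w = \left(-43\right) 1787 = -76841$)
$\frac{w - 770086}{A + 2043352} = \frac{-76841 - 770086}{1920817 + 2043352} = - \frac{846927}{3964169}$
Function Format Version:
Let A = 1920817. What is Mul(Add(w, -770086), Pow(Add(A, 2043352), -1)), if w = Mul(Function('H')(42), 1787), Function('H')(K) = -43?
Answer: Rational(-846927, 3964169) ≈ -0.21365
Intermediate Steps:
w = -76841 (w = Mul(-43, 1787) = -76841)
Mul(Add(w, -770086), Pow(Add(A, 2043352), -1)) = Mul(Add(-76841, -770086), Pow(Add(1920817, 2043352), -1)) = Mul(-846927, Pow(3964169, -1)) = Mul(-846927, Rational(1, 3964169)) = Rational(-846927, 3964169)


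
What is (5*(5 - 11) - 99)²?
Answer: 16641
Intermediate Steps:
(5*(5 - 11) - 99)² = (5*(-6) - 99)² = (-30 - 99)² = (-129)² = 16641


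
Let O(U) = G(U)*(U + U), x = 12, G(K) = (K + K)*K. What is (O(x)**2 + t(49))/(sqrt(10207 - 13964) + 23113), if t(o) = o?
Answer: 1104241903609/534214526 - 812188481*I*sqrt(13)/534214526 ≈ 2067.0 - 5.4817*I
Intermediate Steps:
G(K) = 2*K**2 (G(K) = (2*K)*K = 2*K**2)
O(U) = 4*U**3 (O(U) = (2*U**2)*(U + U) = (2*U**2)*(2*U) = 4*U**3)
(O(x)**2 + t(49))/(sqrt(10207 - 13964) + 23113) = ((4*12**3)**2 + 49)/(sqrt(10207 - 13964) + 23113) = ((4*1728)**2 + 49)/(sqrt(-3757) + 23113) = (6912**2 + 49)/(17*I*sqrt(13) + 23113) = (47775744 + 49)/(23113 + 17*I*sqrt(13)) = 47775793/(23113 + 17*I*sqrt(13))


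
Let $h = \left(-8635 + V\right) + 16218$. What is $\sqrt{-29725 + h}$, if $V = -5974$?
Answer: $6 i \sqrt{781} \approx 167.68 i$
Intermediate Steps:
$h = 1609$ ($h = \left(-8635 - 5974\right) + 16218 = -14609 + 16218 = 1609$)
$\sqrt{-29725 + h} = \sqrt{-29725 + 1609} = \sqrt{-28116} = 6 i \sqrt{781}$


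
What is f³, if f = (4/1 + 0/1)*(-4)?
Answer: -4096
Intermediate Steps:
f = -16 (f = (4*1 + 0*1)*(-4) = (4 + 0)*(-4) = 4*(-4) = -16)
f³ = (-16)³ = -4096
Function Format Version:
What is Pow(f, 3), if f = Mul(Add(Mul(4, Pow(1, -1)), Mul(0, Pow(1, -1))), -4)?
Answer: -4096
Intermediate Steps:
f = -16 (f = Mul(Add(Mul(4, 1), Mul(0, 1)), -4) = Mul(Add(4, 0), -4) = Mul(4, -4) = -16)
Pow(f, 3) = Pow(-16, 3) = -4096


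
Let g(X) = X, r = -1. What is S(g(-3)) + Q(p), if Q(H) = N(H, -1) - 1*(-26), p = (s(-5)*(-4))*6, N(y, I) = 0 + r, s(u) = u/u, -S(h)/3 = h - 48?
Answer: 178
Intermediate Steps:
S(h) = 144 - 3*h (S(h) = -3*(h - 48) = -3*(-48 + h) = 144 - 3*h)
s(u) = 1
N(y, I) = -1 (N(y, I) = 0 - 1 = -1)
p = -24 (p = (1*(-4))*6 = -4*6 = -24)
Q(H) = 25 (Q(H) = -1 - 1*(-26) = -1 + 26 = 25)
S(g(-3)) + Q(p) = (144 - 3*(-3)) + 25 = (144 + 9) + 25 = 153 + 25 = 178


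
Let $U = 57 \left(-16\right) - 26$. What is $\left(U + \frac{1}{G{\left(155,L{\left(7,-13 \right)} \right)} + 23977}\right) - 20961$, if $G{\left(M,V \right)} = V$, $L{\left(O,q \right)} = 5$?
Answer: $- \frac{525181817}{23982} \approx -21899.0$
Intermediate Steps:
$U = -938$ ($U = -912 - 26 = -938$)
$\left(U + \frac{1}{G{\left(155,L{\left(7,-13 \right)} \right)} + 23977}\right) - 20961 = \left(-938 + \frac{1}{5 + 23977}\right) - 20961 = \left(-938 + \frac{1}{23982}\right) - 20961 = - \frac{22495115}{23982} - 20961 = - \frac{525181817}{23982}$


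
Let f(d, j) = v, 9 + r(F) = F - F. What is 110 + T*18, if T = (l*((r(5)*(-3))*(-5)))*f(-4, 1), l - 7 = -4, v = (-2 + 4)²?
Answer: -29050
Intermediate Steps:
r(F) = -9 (r(F) = -9 + (F - F) = -9 + 0 = -9)
v = 4 (v = 2² = 4)
f(d, j) = 4
l = 3 (l = 7 - 4 = 3)
T = -1620 (T = (3*(-9*(-3)*(-5)))*4 = (3*(27*(-5)))*4 = (3*(-135))*4 = -405*4 = -1620)
110 + T*18 = 110 - 1620*18 = 110 - 29160 = -29050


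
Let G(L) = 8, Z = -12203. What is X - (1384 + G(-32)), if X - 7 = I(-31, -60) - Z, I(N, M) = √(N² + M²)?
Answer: 10818 + √4561 ≈ 10886.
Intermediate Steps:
I(N, M) = √(M² + N²)
X = 12210 + √4561 (X = 7 + (√((-60)² + (-31)²) - 1*(-12203)) = 7 + (√(3600 + 961) + 12203) = 7 + (√4561 + 12203) = 7 + (12203 + √4561) = 12210 + √4561 ≈ 12278.)
X - (1384 + G(-32)) = (12210 + √4561) - (1384 + 8) = (12210 + √4561) - 1*1392 = (12210 + √4561) - 1392 = 10818 + √4561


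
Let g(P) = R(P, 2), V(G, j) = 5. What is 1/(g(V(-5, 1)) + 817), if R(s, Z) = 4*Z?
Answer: 1/825 ≈ 0.0012121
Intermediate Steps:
g(P) = 8 (g(P) = 4*2 = 8)
1/(g(V(-5, 1)) + 817) = 1/(8 + 817) = 1/825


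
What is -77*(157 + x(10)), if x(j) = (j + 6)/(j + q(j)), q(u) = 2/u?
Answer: -622699/51 ≈ -12210.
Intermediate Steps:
x(j) = (6 + j)/(j + 2/j) (x(j) = (j + 6)/(j + 2/j) = (6 + j)/(j + 2/j))
-77*(157 + x(10)) = -77*(157 + 10*(6 + 10)/(2 + 10²)) = -77*(157 + 10*16/(2 + 100)) = -77*(157 + 10*16/102) = -77*(157 + 10*(1/102)*16) = -77*(157 + 80/51) = -77*8087/51 = -622699/51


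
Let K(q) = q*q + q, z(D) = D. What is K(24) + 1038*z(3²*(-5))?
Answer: -46110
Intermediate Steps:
K(q) = q + q² (K(q) = q² + q = q + q²)
K(24) + 1038*z(3²*(-5)) = 24*(1 + 24) + 1038*(3²*(-5)) = 24*25 + 1038*(9*(-5)) = 600 + 1038*(-45) = 600 - 46710 = -46110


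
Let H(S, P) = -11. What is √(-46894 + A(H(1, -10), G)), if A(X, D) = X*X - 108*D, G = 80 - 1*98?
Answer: 3*I*√4981 ≈ 211.73*I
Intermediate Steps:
G = -18 (G = 80 - 98 = -18)
A(X, D) = X² - 108*D
√(-46894 + A(H(1, -10), G)) = √(-46894 + ((-11)² - 108*(-18))) = √(-46894 + (121 + 1944)) = √(-46894 + 2065) = √(-44829) = 3*I*√4981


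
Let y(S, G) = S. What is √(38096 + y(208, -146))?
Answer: 12*√266 ≈ 195.71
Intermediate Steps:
√(38096 + y(208, -146)) = √(38096 + 208) = √38304 = 12*√266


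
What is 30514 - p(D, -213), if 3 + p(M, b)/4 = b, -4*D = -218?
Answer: 31378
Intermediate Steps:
D = 109/2 (D = -¼*(-218) = 109/2 ≈ 54.500)
p(M, b) = -12 + 4*b
30514 - p(D, -213) = 30514 - (-12 + 4*(-213)) = 30514 - (-12 - 852) = 30514 - 1*(-864) = 30514 + 864 = 31378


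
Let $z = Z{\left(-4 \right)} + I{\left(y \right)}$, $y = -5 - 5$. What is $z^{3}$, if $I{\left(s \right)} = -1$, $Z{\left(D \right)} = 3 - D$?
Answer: $216$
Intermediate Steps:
$y = -10$
$z = 6$ ($z = \left(3 - -4\right) - 1 = \left(3 + 4\right) - 1 = 7 - 1 = 6$)
$z^{3} = 6^{3} = 216$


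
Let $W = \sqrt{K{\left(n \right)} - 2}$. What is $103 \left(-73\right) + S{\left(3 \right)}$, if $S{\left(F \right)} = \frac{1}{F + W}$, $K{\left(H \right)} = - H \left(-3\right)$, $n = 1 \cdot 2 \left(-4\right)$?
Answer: $\frac{- 7519 \sqrt{26} + 22556 i}{\sqrt{26} - 3 i} \approx -7518.9 - 0.14569 i$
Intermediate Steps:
$n = -8$ ($n = 2 \left(-4\right) = -8$)
$K{\left(H \right)} = 3 H$
$W = i \sqrt{26}$ ($W = \sqrt{3 \left(-8\right) - 2} = \sqrt{-24 - 2} = \sqrt{-26} = i \sqrt{26} \approx 5.099 i$)
$S{\left(F \right)} = \frac{1}{F + i \sqrt{26}}$
$103 \left(-73\right) + S{\left(3 \right)} = 103 \left(-73\right) + \frac{1}{3 + i \sqrt{26}} = -7519 + \frac{1}{3 + i \sqrt{26}}$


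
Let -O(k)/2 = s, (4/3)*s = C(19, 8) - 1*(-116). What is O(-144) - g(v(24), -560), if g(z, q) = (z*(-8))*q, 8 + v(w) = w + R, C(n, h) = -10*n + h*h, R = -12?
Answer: -17905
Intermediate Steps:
C(n, h) = h**2 - 10*n (C(n, h) = -10*n + h**2 = h**2 - 10*n)
s = -15/2 (s = 3*((8**2 - 10*19) - 1*(-116))/4 = 3*((64 - 190) + 116)/4 = 3*(-126 + 116)/4 = (3/4)*(-10) = -15/2 ≈ -7.5000)
v(w) = -20 + w (v(w) = -8 + (w - 12) = -8 + (-12 + w) = -20 + w)
g(z, q) = -8*q*z (g(z, q) = (-8*z)*q = -8*q*z)
O(k) = 15 (O(k) = -2*(-15/2) = 15)
O(-144) - g(v(24), -560) = 15 - (-8)*(-560)*(-20 + 24) = 15 - (-8)*(-560)*4 = 15 - 1*17920 = 15 - 17920 = -17905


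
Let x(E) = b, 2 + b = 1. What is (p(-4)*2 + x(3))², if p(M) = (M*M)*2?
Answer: 3969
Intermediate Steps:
b = -1 (b = -2 + 1 = -1)
x(E) = -1
p(M) = 2*M² (p(M) = M²*2 = 2*M²)
(p(-4)*2 + x(3))² = ((2*(-4)²)*2 - 1)² = ((2*16)*2 - 1)² = (32*2 - 1)² = (64 - 1)² = 63² = 3969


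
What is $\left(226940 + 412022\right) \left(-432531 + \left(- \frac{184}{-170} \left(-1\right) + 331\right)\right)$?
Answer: $- \frac{1380800339912}{5} \approx -2.7616 \cdot 10^{11}$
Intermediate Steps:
$\left(226940 + 412022\right) \left(-432531 + \left(- \frac{184}{-170} \left(-1\right) + 331\right)\right) = 638962 \left(-432531 + \left(\left(-184\right) \left(- \frac{1}{170}\right) \left(-1\right) + 331\right)\right) = 638962 \left(-432531 + \left(\frac{92}{85} \left(-1\right) + 331\right)\right) = 638962 \left(-432531 + \left(- \frac{92}{85} + 331\right)\right) = 638962 \left(-432531 + \frac{28043}{85}\right) = 638962 \left(- \frac{36737092}{85}\right) = - \frac{1380800339912}{5}$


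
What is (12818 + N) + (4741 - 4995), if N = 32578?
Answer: 45142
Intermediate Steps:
(12818 + N) + (4741 - 4995) = (12818 + 32578) + (4741 - 4995) = 45396 - 254 = 45142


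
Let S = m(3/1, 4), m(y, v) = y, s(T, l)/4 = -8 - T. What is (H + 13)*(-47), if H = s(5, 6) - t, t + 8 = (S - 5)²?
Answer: 1645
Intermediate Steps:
s(T, l) = -32 - 4*T (s(T, l) = 4*(-8 - T) = -32 - 4*T)
S = 3 (S = 3/1 = 3*1 = 3)
t = -4 (t = -8 + (3 - 5)² = -8 + (-2)² = -8 + 4 = -4)
H = -48 (H = (-32 - 4*5) - 1*(-4) = (-32 - 20) + 4 = -52 + 4 = -48)
(H + 13)*(-47) = (-48 + 13)*(-47) = -35*(-47) = 1645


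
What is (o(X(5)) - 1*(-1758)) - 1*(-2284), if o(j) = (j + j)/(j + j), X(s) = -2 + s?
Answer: 4043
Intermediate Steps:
o(j) = 1 (o(j) = (2*j)/((2*j)) = (2*j)*(1/(2*j)) = 1)
(o(X(5)) - 1*(-1758)) - 1*(-2284) = (1 - 1*(-1758)) - 1*(-2284) = (1 + 1758) + 2284 = 1759 + 2284 = 4043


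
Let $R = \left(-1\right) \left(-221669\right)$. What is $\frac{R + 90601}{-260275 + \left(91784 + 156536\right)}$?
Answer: $- \frac{20818}{797} \approx -26.12$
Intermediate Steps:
$R = 221669$
$\frac{R + 90601}{-260275 + \left(91784 + 156536\right)} = \frac{221669 + 90601}{-260275 + \left(91784 + 156536\right)} = \frac{312270}{-260275 + 248320} = \frac{312270}{-11955} = 312270 \left(- \frac{1}{11955}\right) = - \frac{20818}{797}$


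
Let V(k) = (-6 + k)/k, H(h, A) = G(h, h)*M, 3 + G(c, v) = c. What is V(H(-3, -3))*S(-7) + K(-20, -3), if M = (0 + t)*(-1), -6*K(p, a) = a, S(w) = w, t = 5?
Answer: -51/10 ≈ -5.1000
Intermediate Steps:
G(c, v) = -3 + c
K(p, a) = -a/6
M = -5 (M = (0 + 5)*(-1) = 5*(-1) = -5)
H(h, A) = 15 - 5*h (H(h, A) = (-3 + h)*(-5) = 15 - 5*h)
V(k) = (-6 + k)/k
V(H(-3, -3))*S(-7) + K(-20, -3) = ((-6 + (15 - 5*(-3)))/(15 - 5*(-3)))*(-7) - 1/6*(-3) = ((-6 + (15 + 15))/(15 + 15))*(-7) + 1/2 = ((-6 + 30)/30)*(-7) + 1/2 = ((1/30)*24)*(-7) + 1/2 = (4/5)*(-7) + 1/2 = -28/5 + 1/2 = -51/10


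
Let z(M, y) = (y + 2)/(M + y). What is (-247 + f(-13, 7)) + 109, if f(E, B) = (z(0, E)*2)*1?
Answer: -1772/13 ≈ -136.31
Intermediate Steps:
z(M, y) = (2 + y)/(M + y)
f(E, B) = 2*(2 + E)/E (f(E, B) = (((2 + E)/(0 + E))*2)*1 = (((2 + E)/E)*2)*1 = (2*(2 + E)/E)*1 = 2*(2 + E)/E)
(-247 + f(-13, 7)) + 109 = (-247 + (2 + 4/(-13))) + 109 = (-247 + (2 + 4*(-1/13))) + 109 = (-247 + (2 - 4/13)) + 109 = (-247 + 22/13) + 109 = -3189/13 + 109 = -1772/13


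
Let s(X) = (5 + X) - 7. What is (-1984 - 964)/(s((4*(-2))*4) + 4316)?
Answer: -1474/2141 ≈ -0.68846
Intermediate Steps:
s(X) = -2 + X
(-1984 - 964)/(s((4*(-2))*4) + 4316) = (-1984 - 964)/((-2 + (4*(-2))*4) + 4316) = -2948/((-2 - 8*4) + 4316) = -2948/((-2 - 32) + 4316) = -2948/(-34 + 4316) = -2948/4282 = -2948*1/4282 = -1474/2141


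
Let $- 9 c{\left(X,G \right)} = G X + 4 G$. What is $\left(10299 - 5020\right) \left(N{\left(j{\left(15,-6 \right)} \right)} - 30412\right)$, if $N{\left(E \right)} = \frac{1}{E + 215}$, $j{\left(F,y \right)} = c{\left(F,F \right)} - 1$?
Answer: $- \frac{87818070719}{547} \approx -1.6055 \cdot 10^{8}$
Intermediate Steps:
$c{\left(X,G \right)} = - \frac{4 G}{9} - \frac{G X}{9}$ ($c{\left(X,G \right)} = - \frac{G X + 4 G}{9} = - \frac{4 G + G X}{9} = - \frac{4 G}{9} - \frac{G X}{9}$)
$j{\left(F,y \right)} = -1 - \frac{F \left(4 + F\right)}{9}$ ($j{\left(F,y \right)} = - \frac{F \left(4 + F\right)}{9} - 1 = -1 - \frac{F \left(4 + F\right)}{9}$)
$N{\left(E \right)} = \frac{1}{215 + E}$
$\left(10299 - 5020\right) \left(N{\left(j{\left(15,-6 \right)} \right)} - 30412\right) = \left(10299 - 5020\right) \left(\frac{1}{215 - \left(1 + \frac{5 \left(4 + 15\right)}{3}\right)} - 30412\right) = 5279 \left(\frac{1}{215 - \left(1 + \frac{5}{3} \cdot 19\right)} - 30412\right) = 5279 \left(\frac{1}{215 - \frac{98}{3}} - 30412\right) = 5279 \left(\frac{1}{\frac{547}{3}} - 30412\right) = 5279 \left(\frac{3}{547} - 30412\right) = 5279 \left(- \frac{16635361}{547}\right) = - \frac{87818070719}{547}$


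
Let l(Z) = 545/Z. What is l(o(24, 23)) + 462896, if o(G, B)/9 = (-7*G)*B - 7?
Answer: 16126833199/34839 ≈ 4.6290e+5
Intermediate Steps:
o(G, B) = -63 - 63*B*G (o(G, B) = 9*((-7*G)*B - 7) = 9*(-7*B*G - 7) = 9*(-7 - 7*B*G) = -63 - 63*B*G)
l(o(24, 23)) + 462896 = 545/(-63 - 63*23*24) + 462896 = 545/(-63 - 34776) + 462896 = 545/(-34839) + 462896 = 545*(-1/34839) + 462896 = -545/34839 + 462896 = 16126833199/34839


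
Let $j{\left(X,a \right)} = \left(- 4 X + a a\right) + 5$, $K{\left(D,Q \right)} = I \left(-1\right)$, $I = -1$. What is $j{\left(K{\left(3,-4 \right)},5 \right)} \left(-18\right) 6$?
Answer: $-2808$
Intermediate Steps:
$K{\left(D,Q \right)} = 1$ ($K{\left(D,Q \right)} = \left(-1\right) \left(-1\right) = 1$)
$j{\left(X,a \right)} = 5 + a^{2} - 4 X$ ($j{\left(X,a \right)} = \left(- 4 X + a^{2}\right) + 5 = \left(a^{2} - 4 X\right) + 5 = 5 + a^{2} - 4 X$)
$j{\left(K{\left(3,-4 \right)},5 \right)} \left(-18\right) 6 = \left(5 + 5^{2} - 4\right) \left(-18\right) 6 = \left(5 + 25 - 4\right) \left(-18\right) 6 = 26 \left(-18\right) 6 = \left(-468\right) 6 = -2808$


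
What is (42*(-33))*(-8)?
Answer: 11088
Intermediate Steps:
(42*(-33))*(-8) = -1386*(-8) = 11088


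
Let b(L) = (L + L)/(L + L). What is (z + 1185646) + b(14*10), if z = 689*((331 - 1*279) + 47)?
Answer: 1253858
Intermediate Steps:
b(L) = 1 (b(L) = (2*L)/((2*L)) = (2*L)*(1/(2*L)) = 1)
z = 68211 (z = 689*((331 - 279) + 47) = 689*(52 + 47) = 689*99 = 68211)
(z + 1185646) + b(14*10) = (68211 + 1185646) + 1 = 1253857 + 1 = 1253858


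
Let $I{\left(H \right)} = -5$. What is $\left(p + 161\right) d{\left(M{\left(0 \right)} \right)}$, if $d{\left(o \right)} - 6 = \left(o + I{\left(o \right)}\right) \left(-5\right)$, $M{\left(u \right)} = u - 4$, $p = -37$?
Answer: $6324$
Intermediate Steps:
$M{\left(u \right)} = -4 + u$
$d{\left(o \right)} = 31 - 5 o$ ($d{\left(o \right)} = 6 + \left(o - 5\right) \left(-5\right) = 6 + \left(-5 + o\right) \left(-5\right) = 6 - \left(-25 + 5 o\right) = 31 - 5 o$)
$\left(p + 161\right) d{\left(M{\left(0 \right)} \right)} = \left(-37 + 161\right) \left(31 - 5 \left(-4 + 0\right)\right) = 124 \left(31 - -20\right) = 124 \left(31 + 20\right) = 124 \cdot 51 = 6324$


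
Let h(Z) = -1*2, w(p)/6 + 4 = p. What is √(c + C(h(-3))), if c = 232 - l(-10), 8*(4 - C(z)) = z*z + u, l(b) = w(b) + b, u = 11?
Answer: 5*√210/4 ≈ 18.114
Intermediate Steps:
w(p) = -24 + 6*p
l(b) = -24 + 7*b (l(b) = (-24 + 6*b) + b = -24 + 7*b)
h(Z) = -2
C(z) = 21/8 - z²/8 (C(z) = 4 - (z*z + 11)/8 = 4 - (z² + 11)/8 = 4 - (11 + z²)/8 = 4 + (-11/8 - z²/8) = 21/8 - z²/8)
c = 326 (c = 232 - (-24 + 7*(-10)) = 232 - (-24 - 70) = 232 - 1*(-94) = 232 + 94 = 326)
√(c + C(h(-3))) = √(326 + (21/8 - ⅛*(-2)²)) = √(326 + (21/8 - ⅛*4)) = √(326 + (21/8 - ½)) = √(326 + 17/8) = √(2625/8) = 5*√210/4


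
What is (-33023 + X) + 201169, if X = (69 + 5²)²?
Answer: 176982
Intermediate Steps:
X = 8836 (X = (69 + 25)² = 94² = 8836)
(-33023 + X) + 201169 = (-33023 + 8836) + 201169 = -24187 + 201169 = 176982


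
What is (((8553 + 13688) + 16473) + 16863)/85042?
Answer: 55577/85042 ≈ 0.65352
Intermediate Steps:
(((8553 + 13688) + 16473) + 16863)/85042 = ((22241 + 16473) + 16863)*(1/85042) = (38714 + 16863)*(1/85042) = 55577*(1/85042) = 55577/85042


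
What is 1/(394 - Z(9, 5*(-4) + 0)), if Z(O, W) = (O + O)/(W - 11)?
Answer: 31/12232 ≈ 0.0025343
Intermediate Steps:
Z(O, W) = 2*O/(-11 + W) (Z(O, W) = (2*O)/(-11 + W) = 2*O/(-11 + W))
1/(394 - Z(9, 5*(-4) + 0)) = 1/(394 - 2*9/(-11 + (5*(-4) + 0))) = 1/(394 - 2*9/(-11 + (-20 + 0))) = 1/(394 - 2*9/(-11 - 20)) = 1/(394 - 2*9/(-31)) = 1/(394 - 2*9*(-1)/31) = 1/(394 - 1*(-18/31)) = 1/(394 + 18/31) = 1/(12232/31) = 31/12232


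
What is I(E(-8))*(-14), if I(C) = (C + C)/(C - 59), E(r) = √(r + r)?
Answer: -448/3497 + 6608*I/3497 ≈ -0.12811 + 1.8896*I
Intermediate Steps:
E(r) = √2*√r (E(r) = √(2*r) = √2*√r)
I(C) = 2*C/(-59 + C) (I(C) = (2*C)/(-59 + C) = 2*C/(-59 + C))
I(E(-8))*(-14) = (2*(√2*√(-8))/(-59 + √2*√(-8)))*(-14) = (2*(√2*(2*I*√2))/(-59 + √2*(2*I*√2)))*(-14) = (2*(4*I)/(-59 + 4*I))*(-14) = (2*(4*I)*((-59 - 4*I)/3497))*(-14) = (8*I*(-59 - 4*I)/3497)*(-14) = -112*I*(-59 - 4*I)/3497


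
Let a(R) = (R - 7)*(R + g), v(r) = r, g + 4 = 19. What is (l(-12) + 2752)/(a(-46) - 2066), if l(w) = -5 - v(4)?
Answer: -2743/423 ≈ -6.4846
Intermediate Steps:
g = 15 (g = -4 + 19 = 15)
l(w) = -9 (l(w) = -5 - 1*4 = -5 - 4 = -9)
a(R) = (-7 + R)*(15 + R) (a(R) = (R - 7)*(R + 15) = (-7 + R)*(15 + R))
(l(-12) + 2752)/(a(-46) - 2066) = (-9 + 2752)/((-105 + (-46)² + 8*(-46)) - 2066) = 2743/((-105 + 2116 - 368) - 2066) = 2743/(1643 - 2066) = 2743/(-423) = 2743*(-1/423) = -2743/423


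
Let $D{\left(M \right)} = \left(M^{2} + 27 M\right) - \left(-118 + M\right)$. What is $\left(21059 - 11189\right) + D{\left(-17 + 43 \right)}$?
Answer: $11340$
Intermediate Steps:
$D{\left(M \right)} = 118 + M^{2} + 26 M$
$\left(21059 - 11189\right) + D{\left(-17 + 43 \right)} = \left(21059 - 11189\right) + \left(118 + \left(-17 + 43\right)^{2} + 26 \left(-17 + 43\right)\right) = 9870 + \left(118 + 26^{2} + 26 \cdot 26\right) = 9870 + \left(118 + 676 + 676\right) = 9870 + 1470 = 11340$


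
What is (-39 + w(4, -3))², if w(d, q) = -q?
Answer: 1296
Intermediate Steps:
(-39 + w(4, -3))² = (-39 - 1*(-3))² = (-39 + 3)² = (-36)² = 1296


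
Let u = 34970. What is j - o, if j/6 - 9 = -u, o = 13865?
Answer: -223631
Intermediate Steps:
j = -209766 (j = 54 + 6*(-1*34970) = 54 + 6*(-34970) = 54 - 209820 = -209766)
j - o = -209766 - 1*13865 = -209766 - 13865 = -223631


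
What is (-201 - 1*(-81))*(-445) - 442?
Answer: 52958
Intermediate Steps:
(-201 - 1*(-81))*(-445) - 442 = (-201 + 81)*(-445) - 442 = -120*(-445) - 442 = 53400 - 442 = 52958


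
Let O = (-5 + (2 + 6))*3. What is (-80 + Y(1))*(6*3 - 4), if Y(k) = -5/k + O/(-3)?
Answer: -1232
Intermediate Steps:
O = 9 (O = (-5 + 8)*3 = 3*3 = 9)
Y(k) = -3 - 5/k (Y(k) = -5/k + 9/(-3) = -5/k + 9*(-1/3) = -5/k - 3 = -3 - 5/k)
(-80 + Y(1))*(6*3 - 4) = (-80 + (-3 - 5/1))*(6*3 - 4) = (-80 + (-3 - 5*1))*(18 - 4) = (-80 + (-3 - 5))*14 = (-80 - 8)*14 = -88*14 = -1232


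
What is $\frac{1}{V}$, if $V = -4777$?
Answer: $- \frac{1}{4777} \approx -0.00020934$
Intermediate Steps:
$\frac{1}{V} = \frac{1}{-4777} = - \frac{1}{4777}$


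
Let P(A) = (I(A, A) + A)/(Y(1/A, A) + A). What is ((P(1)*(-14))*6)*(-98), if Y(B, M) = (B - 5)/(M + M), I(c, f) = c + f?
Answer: -24696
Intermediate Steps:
Y(B, M) = (-5 + B)/(2*M) (Y(B, M) = (-5 + B)/((2*M)) = (-5 + B)*(1/(2*M)) = (-5 + B)/(2*M))
P(A) = 3*A/(A + (-5 + 1/A)/(2*A)) (P(A) = ((A + A) + A)/((-5 + 1/A)/(2*A) + A) = (2*A + A)/(A + (-5 + 1/A)/(2*A)) = (3*A)/(A + (-5 + 1/A)/(2*A)) = 3*A/(A + (-5 + 1/A)/(2*A)))
((P(1)*(-14))*6)*(-98) = (((6*1**3/(1 - 5*1 + 2*1**3))*(-14))*6)*(-98) = (((6*1/(1 - 5 + 2*1))*(-14))*6)*(-98) = (((6*1/(1 - 5 + 2))*(-14))*6)*(-98) = (((6*1/(-2))*(-14))*6)*(-98) = (((6*1*(-1/2))*(-14))*6)*(-98) = (-3*(-14)*6)*(-98) = (42*6)*(-98) = 252*(-98) = -24696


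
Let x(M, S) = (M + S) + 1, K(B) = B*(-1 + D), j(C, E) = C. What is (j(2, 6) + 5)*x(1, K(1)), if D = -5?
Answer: -28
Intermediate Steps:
K(B) = -6*B (K(B) = B*(-1 - 5) = B*(-6) = -6*B)
x(M, S) = 1 + M + S
(j(2, 6) + 5)*x(1, K(1)) = (2 + 5)*(1 + 1 - 6*1) = 7*(1 + 1 - 6) = 7*(-4) = -28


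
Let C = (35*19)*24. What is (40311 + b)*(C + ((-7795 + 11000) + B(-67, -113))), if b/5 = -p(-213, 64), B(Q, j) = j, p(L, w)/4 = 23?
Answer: 759241252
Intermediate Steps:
p(L, w) = 92 (p(L, w) = 4*23 = 92)
b = -460 (b = 5*(-1*92) = 5*(-92) = -460)
C = 15960 (C = 665*24 = 15960)
(40311 + b)*(C + ((-7795 + 11000) + B(-67, -113))) = (40311 - 460)*(15960 + ((-7795 + 11000) - 113)) = 39851*(15960 + (3205 - 113)) = 39851*(15960 + 3092) = 39851*19052 = 759241252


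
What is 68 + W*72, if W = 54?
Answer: 3956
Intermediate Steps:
68 + W*72 = 68 + 54*72 = 68 + 3888 = 3956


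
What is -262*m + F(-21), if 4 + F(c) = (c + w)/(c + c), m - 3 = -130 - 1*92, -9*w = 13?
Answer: 10843787/189 ≈ 57375.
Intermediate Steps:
w = -13/9 (w = -1/9*13 = -13/9 ≈ -1.4444)
m = -219 (m = 3 + (-130 - 1*92) = 3 + (-130 - 92) = 3 - 222 = -219)
F(c) = -4 + (-13/9 + c)/(2*c) (F(c) = -4 + (c - 13/9)/(c + c) = -4 + (-13/9 + c)/((2*c)) = -4 + (-13/9 + c)*(1/(2*c)) = -4 + (-13/9 + c)/(2*c))
-262*m + F(-21) = -262*(-219) + (1/18)*(-13 - 63*(-21))/(-21) = 57378 + (1/18)*(-1/21)*(-13 + 1323) = 57378 + (1/18)*(-1/21)*1310 = 57378 - 655/189 = 10843787/189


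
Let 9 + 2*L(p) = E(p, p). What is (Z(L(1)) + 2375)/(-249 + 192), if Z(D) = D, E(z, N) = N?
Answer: -2371/57 ≈ -41.596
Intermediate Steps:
L(p) = -9/2 + p/2
(Z(L(1)) + 2375)/(-249 + 192) = ((-9/2 + (½)*1) + 2375)/(-249 + 192) = ((-9/2 + ½) + 2375)/(-57) = (-4 + 2375)*(-1/57) = 2371*(-1/57) = -2371/57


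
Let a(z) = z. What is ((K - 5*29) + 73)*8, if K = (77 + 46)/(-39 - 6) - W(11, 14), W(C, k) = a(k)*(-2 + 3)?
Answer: -10648/15 ≈ -709.87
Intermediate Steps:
W(C, k) = k (W(C, k) = k*(-2 + 3) = k*1 = k)
K = -251/15 (K = (77 + 46)/(-39 - 6) - 1*14 = 123/(-45) - 14 = 123*(-1/45) - 14 = -41/15 - 14 = -251/15 ≈ -16.733)
((K - 5*29) + 73)*8 = ((-251/15 - 5*29) + 73)*8 = ((-251/15 - 145) + 73)*8 = (-2426/15 + 73)*8 = -1331/15*8 = -10648/15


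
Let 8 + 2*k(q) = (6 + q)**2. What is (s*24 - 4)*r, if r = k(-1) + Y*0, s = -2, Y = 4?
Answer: -442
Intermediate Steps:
k(q) = -4 + (6 + q)**2/2
r = 17/2 (r = (-4 + (6 - 1)**2/2) + 4*0 = (-4 + (1/2)*5**2) + 0 = (-4 + (1/2)*25) + 0 = (-4 + 25/2) + 0 = 17/2 + 0 = 17/2 ≈ 8.5000)
(s*24 - 4)*r = (-2*24 - 4)*(17/2) = (-48 - 4)*(17/2) = -52*17/2 = -442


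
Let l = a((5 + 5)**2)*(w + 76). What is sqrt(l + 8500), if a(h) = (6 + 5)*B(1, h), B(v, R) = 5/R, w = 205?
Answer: sqrt(865455)/10 ≈ 93.030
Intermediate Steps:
a(h) = 55/h (a(h) = (6 + 5)*(5/h) = 11*(5/h) = 55/h)
l = 3091/20 (l = (55/((5 + 5)**2))*(205 + 76) = (55/(10**2))*281 = (55/100)*281 = (55*(1/100))*281 = (11/20)*281 = 3091/20 ≈ 154.55)
sqrt(l + 8500) = sqrt(3091/20 + 8500) = sqrt(173091/20) = sqrt(865455)/10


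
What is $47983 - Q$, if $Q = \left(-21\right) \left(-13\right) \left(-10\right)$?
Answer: $50713$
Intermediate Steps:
$Q = -2730$ ($Q = 273 \left(-10\right) = -2730$)
$47983 - Q = 47983 - -2730 = 47983 + 2730 = 50713$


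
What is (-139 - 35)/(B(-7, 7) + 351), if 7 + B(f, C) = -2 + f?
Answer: -174/335 ≈ -0.51940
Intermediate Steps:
B(f, C) = -9 + f (B(f, C) = -7 + (-2 + f) = -9 + f)
(-139 - 35)/(B(-7, 7) + 351) = (-139 - 35)/((-9 - 7) + 351) = -174/(-16 + 351) = -174/335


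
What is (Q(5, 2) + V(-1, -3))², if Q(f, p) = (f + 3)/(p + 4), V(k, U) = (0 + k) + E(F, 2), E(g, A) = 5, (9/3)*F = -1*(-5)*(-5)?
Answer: 256/9 ≈ 28.444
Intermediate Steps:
F = -25/3 (F = (-1*(-5)*(-5))/3 = (5*(-5))/3 = (⅓)*(-25) = -25/3 ≈ -8.3333)
V(k, U) = 5 + k (V(k, U) = (0 + k) + 5 = k + 5 = 5 + k)
Q(f, p) = (3 + f)/(4 + p)
(Q(5, 2) + V(-1, -3))² = ((3 + 5)/(4 + 2) + (5 - 1))² = (8/6 + 4)² = ((⅙)*8 + 4)² = (4/3 + 4)² = (16/3)² = 256/9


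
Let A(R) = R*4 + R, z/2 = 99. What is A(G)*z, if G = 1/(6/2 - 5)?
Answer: -495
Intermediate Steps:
z = 198 (z = 2*99 = 198)
G = -1/2 (G = 1/(6*(1/2) - 5) = 1/(3 - 5) = 1/(-2) = -1/2 ≈ -0.50000)
A(R) = 5*R (A(R) = 4*R + R = 5*R)
A(G)*z = (5*(-1/2))*198 = -5/2*198 = -495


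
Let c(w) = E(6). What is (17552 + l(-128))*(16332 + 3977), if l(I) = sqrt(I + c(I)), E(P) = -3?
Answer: 356463568 + 20309*I*sqrt(131) ≈ 3.5646e+8 + 2.3245e+5*I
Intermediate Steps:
c(w) = -3
l(I) = sqrt(-3 + I) (l(I) = sqrt(I - 3) = sqrt(-3 + I))
(17552 + l(-128))*(16332 + 3977) = (17552 + sqrt(-3 - 128))*(16332 + 3977) = (17552 + sqrt(-131))*20309 = (17552 + I*sqrt(131))*20309 = 356463568 + 20309*I*sqrt(131)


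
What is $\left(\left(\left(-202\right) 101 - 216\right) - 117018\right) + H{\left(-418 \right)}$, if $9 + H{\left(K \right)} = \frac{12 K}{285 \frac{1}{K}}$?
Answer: $- \frac{651441}{5} \approx -1.3029 \cdot 10^{5}$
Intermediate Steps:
$H{\left(K \right)} = -9 + \frac{4 K^{2}}{95}$ ($H{\left(K \right)} = -9 + \frac{12 K}{285 \frac{1}{K}} = -9 + 12 K \frac{K}{285} = -9 + \frac{4 K^{2}}{95}$)
$\left(\left(\left(-202\right) 101 - 216\right) - 117018\right) + H{\left(-418 \right)} = \left(\left(\left(-202\right) 101 - 216\right) - 117018\right) - \left(9 - \frac{4 \left(-418\right)^{2}}{95}\right) = \left(\left(-20402 - 216\right) - 117018\right) + \left(-9 + \frac{4}{95} \cdot 174724\right) = \left(-20618 - 117018\right) + \left(-9 + \frac{36784}{5}\right) = -137636 + \frac{36739}{5} = - \frac{651441}{5}$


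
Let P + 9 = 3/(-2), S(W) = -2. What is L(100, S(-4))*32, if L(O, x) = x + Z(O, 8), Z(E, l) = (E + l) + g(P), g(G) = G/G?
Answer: 3424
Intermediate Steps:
P = -21/2 (P = -9 + 3/(-2) = -9 + 3*(-½) = -9 - 3/2 = -21/2 ≈ -10.500)
g(G) = 1
Z(E, l) = 1 + E + l (Z(E, l) = (E + l) + 1 = 1 + E + l)
L(O, x) = 9 + O + x (L(O, x) = x + (1 + O + 8) = x + (9 + O) = 9 + O + x)
L(100, S(-4))*32 = (9 + 100 - 2)*32 = 107*32 = 3424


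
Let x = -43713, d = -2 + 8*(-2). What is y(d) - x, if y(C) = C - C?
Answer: 43713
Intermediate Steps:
d = -18 (d = -2 - 16 = -18)
y(C) = 0
y(d) - x = 0 - 1*(-43713) = 0 + 43713 = 43713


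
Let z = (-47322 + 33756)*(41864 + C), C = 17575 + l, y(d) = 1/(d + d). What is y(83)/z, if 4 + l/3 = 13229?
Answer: -1/223200366984 ≈ -4.4803e-12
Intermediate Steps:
l = 39675 (l = -12 + 3*13229 = -12 + 39687 = 39675)
y(d) = 1/(2*d)
C = 57250 (C = 17575 + 39675 = 57250)
z = -1344580524 (z = (-47322 + 33756)*(41864 + 57250) = -13566*99114 = -1344580524)
y(83)/z = ((½)/83)/(-1344580524) = ((½)*(1/83))*(-1/1344580524) = (1/166)*(-1/1344580524) = -1/223200366984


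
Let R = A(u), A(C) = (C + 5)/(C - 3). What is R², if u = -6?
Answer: 1/81 ≈ 0.012346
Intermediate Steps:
A(C) = (5 + C)/(-3 + C)
R = ⅑ (R = (5 - 6)/(-3 - 6) = -1/(-9) = -⅑*(-1) = ⅑ ≈ 0.11111)
R² = (⅑)² = 1/81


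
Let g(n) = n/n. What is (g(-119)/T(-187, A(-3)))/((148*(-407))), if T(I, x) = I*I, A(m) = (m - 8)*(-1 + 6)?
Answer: -1/2106392684 ≈ -4.7475e-10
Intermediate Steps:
g(n) = 1
A(m) = -40 + 5*m (A(m) = (-8 + m)*5 = -40 + 5*m)
T(I, x) = I²
(g(-119)/T(-187, A(-3)))/((148*(-407))) = (1/(-187)²)/((148*(-407))) = (1/34969)/(-60236) = (1*(1/34969))*(-1/60236) = (1/34969)*(-1/60236) = -1/2106392684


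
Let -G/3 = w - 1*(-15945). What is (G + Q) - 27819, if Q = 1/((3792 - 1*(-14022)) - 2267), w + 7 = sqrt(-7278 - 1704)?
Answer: -1175866250/15547 - 9*I*sqrt(998) ≈ -75633.0 - 284.32*I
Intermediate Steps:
w = -7 + 3*I*sqrt(998) (w = -7 + sqrt(-7278 - 1704) = -7 + sqrt(-8982) = -7 + 3*I*sqrt(998) ≈ -7.0 + 94.773*I)
G = -47814 - 9*I*sqrt(998) (G = -3*((-7 + 3*I*sqrt(998)) - 1*(-15945)) = -3*((-7 + 3*I*sqrt(998)) + 15945) = -3*(15938 + 3*I*sqrt(998)) = -47814 - 9*I*sqrt(998) ≈ -47814.0 - 284.32*I)
Q = 1/15547 (Q = 1/((3792 + 14022) - 2267) = 1/(17814 - 2267) = 1/15547 ≈ 6.4321e-5)
(G + Q) - 27819 = ((-47814 - 9*I*sqrt(998)) + 1/15547) - 27819 = (-743364257/15547 - 9*I*sqrt(998)) - 27819 = -1175866250/15547 - 9*I*sqrt(998)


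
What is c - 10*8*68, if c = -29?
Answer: -5469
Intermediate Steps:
c - 10*8*68 = -29 - 10*8*68 = -29 - 80*68 = -29 - 5440 = -5469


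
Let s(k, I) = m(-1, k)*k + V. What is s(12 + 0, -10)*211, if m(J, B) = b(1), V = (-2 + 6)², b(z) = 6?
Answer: 18568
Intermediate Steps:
V = 16 (V = 4² = 16)
m(J, B) = 6
s(k, I) = 16 + 6*k (s(k, I) = 6*k + 16 = 16 + 6*k)
s(12 + 0, -10)*211 = (16 + 6*(12 + 0))*211 = (16 + 6*12)*211 = (16 + 72)*211 = 88*211 = 18568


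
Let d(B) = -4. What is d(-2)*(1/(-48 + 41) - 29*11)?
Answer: 8936/7 ≈ 1276.6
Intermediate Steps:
d(-2)*(1/(-48 + 41) - 29*11) = -4*(1/(-48 + 41) - 29*11) = -4*(1/(-7) - 319) = -4*(-⅐ - 319) = -4*(-2234/7) = 8936/7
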